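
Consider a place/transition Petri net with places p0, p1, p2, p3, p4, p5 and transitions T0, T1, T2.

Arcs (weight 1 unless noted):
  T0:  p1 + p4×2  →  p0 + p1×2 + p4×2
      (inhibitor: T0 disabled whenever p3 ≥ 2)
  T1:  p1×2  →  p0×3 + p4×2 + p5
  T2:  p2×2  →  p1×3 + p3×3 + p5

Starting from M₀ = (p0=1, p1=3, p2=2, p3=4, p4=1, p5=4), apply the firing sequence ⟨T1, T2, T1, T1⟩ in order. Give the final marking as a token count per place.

(p0=10, p1=0, p2=0, p3=7, p4=7, p5=8)

step 1: fire T1:  (p0=1, p1=3, p2=2, p3=4, p4=1, p5=4) → (p0=4, p1=1, p2=2, p3=4, p4=3, p5=5)
step 2: fire T2:  (p0=4, p1=1, p2=2, p3=4, p4=3, p5=5) → (p0=4, p1=4, p2=0, p3=7, p4=3, p5=6)
step 3: fire T1:  (p0=4, p1=4, p2=0, p3=7, p4=3, p5=6) → (p0=7, p1=2, p2=0, p3=7, p4=5, p5=7)
step 4: fire T1:  (p0=7, p1=2, p2=0, p3=7, p4=5, p5=7) → (p0=10, p1=0, p2=0, p3=7, p4=7, p5=8)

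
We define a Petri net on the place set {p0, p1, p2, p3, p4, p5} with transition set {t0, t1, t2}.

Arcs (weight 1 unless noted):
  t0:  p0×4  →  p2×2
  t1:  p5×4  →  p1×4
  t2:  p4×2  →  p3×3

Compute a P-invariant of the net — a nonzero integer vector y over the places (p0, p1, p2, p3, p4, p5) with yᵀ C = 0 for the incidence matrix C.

Incidence matrix C (rows=places, cols=transitions):
       t0   t1   t2
   p0  -4    0    0
   p1   0    4    0
   p2   2    0    0
   p3   0    0    3
   p4   0    0   -2
   p5   0   -4    0

Candidate y = [1, 0, 2, 0, 0, 0]; check y·C column-wise:
  col t0: 1·-4 + 2·2 = 0
  col t1: 1·0 + 0·4 + 2·0 + 0·-4 = 0
  col t2: 1·0 + 2·0 + 0·3 + 0·-2 = 0

y = (p0:1, p1:0, p2:2, p3:0, p4:0, p5:0)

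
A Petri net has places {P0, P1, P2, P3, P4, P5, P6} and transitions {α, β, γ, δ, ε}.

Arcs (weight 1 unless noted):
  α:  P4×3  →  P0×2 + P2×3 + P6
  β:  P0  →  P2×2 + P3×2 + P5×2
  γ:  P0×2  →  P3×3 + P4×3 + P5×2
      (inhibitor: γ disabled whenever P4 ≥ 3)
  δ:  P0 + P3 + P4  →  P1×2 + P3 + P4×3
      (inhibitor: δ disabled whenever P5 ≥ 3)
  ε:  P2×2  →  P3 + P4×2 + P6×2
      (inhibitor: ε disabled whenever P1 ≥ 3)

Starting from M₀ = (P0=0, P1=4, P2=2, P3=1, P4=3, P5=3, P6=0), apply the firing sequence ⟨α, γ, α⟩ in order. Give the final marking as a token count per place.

step 1: fire α:  (P0=0, P1=4, P2=2, P3=1, P4=3, P5=3, P6=0) → (P0=2, P1=4, P2=5, P3=1, P4=0, P5=3, P6=1)
step 2: fire γ:  (P0=2, P1=4, P2=5, P3=1, P4=0, P5=3, P6=1) → (P0=0, P1=4, P2=5, P3=4, P4=3, P5=5, P6=1)
step 3: fire α:  (P0=0, P1=4, P2=5, P3=4, P4=3, P5=5, P6=1) → (P0=2, P1=4, P2=8, P3=4, P4=0, P5=5, P6=2)

(P0=2, P1=4, P2=8, P3=4, P4=0, P5=5, P6=2)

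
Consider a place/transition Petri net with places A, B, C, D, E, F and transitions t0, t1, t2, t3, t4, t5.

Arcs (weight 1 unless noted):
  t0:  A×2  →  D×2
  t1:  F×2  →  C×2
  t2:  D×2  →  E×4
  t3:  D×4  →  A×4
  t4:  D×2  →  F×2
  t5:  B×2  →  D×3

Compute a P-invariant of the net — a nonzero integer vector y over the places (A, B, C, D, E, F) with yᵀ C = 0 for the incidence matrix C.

y = (A:2, B:3, C:2, D:2, E:1, F:2)

Incidence matrix C (rows=places, cols=transitions):
       t0   t1   t2   t3   t4   t5
    A  -2    0    0    4    0    0
    B   0    0    0    0    0   -2
    C   0    2    0    0    0    0
    D   2    0   -2   -4   -2    3
    E   0    0    4    0    0    0
    F   0   -2    0    0    2    0

Candidate y = [2, 3, 2, 2, 1, 2]; check y·C column-wise:
  col t0: 2·-2 + 3·0 + 2·0 + 2·2 + 1·0 + 2·0 = 0
  col t1: 2·0 + 3·0 + 2·2 + 2·0 + 1·0 + 2·-2 = 0
  col t2: 2·0 + 3·0 + 2·0 + 2·-2 + 1·4 + 2·0 = 0
  col t3: 2·4 + 3·0 + 2·0 + 2·-4 + 1·0 + 2·0 = 0
  col t4: 2·0 + 3·0 + 2·0 + 2·-2 + 1·0 + 2·2 = 0
  col t5: 2·0 + 3·-2 + 2·0 + 2·3 + 1·0 + 2·0 = 0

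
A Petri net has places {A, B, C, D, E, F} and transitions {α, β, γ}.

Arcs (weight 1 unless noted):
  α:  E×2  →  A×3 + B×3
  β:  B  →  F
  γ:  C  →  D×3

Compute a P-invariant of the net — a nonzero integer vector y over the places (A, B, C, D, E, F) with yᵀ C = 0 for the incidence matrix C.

y = (A:0, B:0, C:3, D:1, E:0, F:0)

Incidence matrix C (rows=places, cols=transitions):
        α    β    γ
    A   3    0    0
    B   3   -1    0
    C   0    0   -1
    D   0    0    3
    E  -2    0    0
    F   0    1    0

Candidate y = [0, 0, 3, 1, 0, 0]; check y·C column-wise:
  col α: 0·3 + 0·3 + 3·0 + 1·0 + 0·-2 = 0
  col β: 0·-1 + 3·0 + 1·0 + 0·1 = 0
  col γ: 3·-1 + 1·3 = 0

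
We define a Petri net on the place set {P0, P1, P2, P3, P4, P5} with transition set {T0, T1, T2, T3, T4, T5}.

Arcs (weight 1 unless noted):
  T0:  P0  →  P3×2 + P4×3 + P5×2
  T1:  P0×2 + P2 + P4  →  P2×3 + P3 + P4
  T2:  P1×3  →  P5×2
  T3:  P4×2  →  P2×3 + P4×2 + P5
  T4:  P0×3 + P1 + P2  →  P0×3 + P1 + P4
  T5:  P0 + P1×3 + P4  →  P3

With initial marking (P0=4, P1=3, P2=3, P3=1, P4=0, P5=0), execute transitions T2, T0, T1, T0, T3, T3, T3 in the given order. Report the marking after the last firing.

step 1: fire T2:  (P0=4, P1=3, P2=3, P3=1, P4=0, P5=0) → (P0=4, P1=0, P2=3, P3=1, P4=0, P5=2)
step 2: fire T0:  (P0=4, P1=0, P2=3, P3=1, P4=0, P5=2) → (P0=3, P1=0, P2=3, P3=3, P4=3, P5=4)
step 3: fire T1:  (P0=3, P1=0, P2=3, P3=3, P4=3, P5=4) → (P0=1, P1=0, P2=5, P3=4, P4=3, P5=4)
step 4: fire T0:  (P0=1, P1=0, P2=5, P3=4, P4=3, P5=4) → (P0=0, P1=0, P2=5, P3=6, P4=6, P5=6)
step 5: fire T3:  (P0=0, P1=0, P2=5, P3=6, P4=6, P5=6) → (P0=0, P1=0, P2=8, P3=6, P4=6, P5=7)
step 6: fire T3:  (P0=0, P1=0, P2=8, P3=6, P4=6, P5=7) → (P0=0, P1=0, P2=11, P3=6, P4=6, P5=8)
step 7: fire T3:  (P0=0, P1=0, P2=11, P3=6, P4=6, P5=8) → (P0=0, P1=0, P2=14, P3=6, P4=6, P5=9)

(P0=0, P1=0, P2=14, P3=6, P4=6, P5=9)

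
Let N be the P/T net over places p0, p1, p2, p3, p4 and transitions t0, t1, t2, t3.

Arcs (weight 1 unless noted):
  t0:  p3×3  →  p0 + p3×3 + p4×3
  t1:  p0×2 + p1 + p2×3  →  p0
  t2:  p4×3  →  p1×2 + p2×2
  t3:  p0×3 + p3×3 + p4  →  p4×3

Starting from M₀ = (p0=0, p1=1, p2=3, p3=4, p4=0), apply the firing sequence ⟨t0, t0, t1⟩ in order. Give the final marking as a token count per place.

step 1: fire t0:  (p0=0, p1=1, p2=3, p3=4, p4=0) → (p0=1, p1=1, p2=3, p3=4, p4=3)
step 2: fire t0:  (p0=1, p1=1, p2=3, p3=4, p4=3) → (p0=2, p1=1, p2=3, p3=4, p4=6)
step 3: fire t1:  (p0=2, p1=1, p2=3, p3=4, p4=6) → (p0=1, p1=0, p2=0, p3=4, p4=6)

(p0=1, p1=0, p2=0, p3=4, p4=6)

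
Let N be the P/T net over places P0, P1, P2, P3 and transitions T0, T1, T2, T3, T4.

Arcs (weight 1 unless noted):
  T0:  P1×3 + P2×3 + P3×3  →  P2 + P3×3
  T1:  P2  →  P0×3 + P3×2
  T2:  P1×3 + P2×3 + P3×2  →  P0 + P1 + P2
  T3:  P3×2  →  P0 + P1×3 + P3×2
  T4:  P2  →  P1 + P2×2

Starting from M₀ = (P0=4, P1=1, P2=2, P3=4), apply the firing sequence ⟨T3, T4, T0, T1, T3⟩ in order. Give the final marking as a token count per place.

(P0=9, P1=5, P2=0, P3=6)

step 1: fire T3:  (P0=4, P1=1, P2=2, P3=4) → (P0=5, P1=4, P2=2, P3=4)
step 2: fire T4:  (P0=5, P1=4, P2=2, P3=4) → (P0=5, P1=5, P2=3, P3=4)
step 3: fire T0:  (P0=5, P1=5, P2=3, P3=4) → (P0=5, P1=2, P2=1, P3=4)
step 4: fire T1:  (P0=5, P1=2, P2=1, P3=4) → (P0=8, P1=2, P2=0, P3=6)
step 5: fire T3:  (P0=8, P1=2, P2=0, P3=6) → (P0=9, P1=5, P2=0, P3=6)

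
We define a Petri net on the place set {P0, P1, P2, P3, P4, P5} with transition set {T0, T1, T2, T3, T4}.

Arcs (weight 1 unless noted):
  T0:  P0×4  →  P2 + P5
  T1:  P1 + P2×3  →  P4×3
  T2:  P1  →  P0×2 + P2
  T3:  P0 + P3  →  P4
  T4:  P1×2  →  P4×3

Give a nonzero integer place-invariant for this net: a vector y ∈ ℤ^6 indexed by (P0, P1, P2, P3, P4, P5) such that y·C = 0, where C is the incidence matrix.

y = (P0:1, P1:3, P2:1, P3:1, P4:2, P5:3)

Incidence matrix C (rows=places, cols=transitions):
       T0   T1   T2   T3   T4
   P0  -4    0    2   -1    0
   P1   0   -1   -1    0   -2
   P2   1   -3    1    0    0
   P3   0    0    0   -1    0
   P4   0    3    0    1    3
   P5   1    0    0    0    0

Candidate y = [1, 3, 1, 1, 2, 3]; check y·C column-wise:
  col T0: 1·-4 + 3·0 + 1·1 + 1·0 + 2·0 + 3·1 = 0
  col T1: 1·0 + 3·-1 + 1·-3 + 1·0 + 2·3 + 3·0 = 0
  col T2: 1·2 + 3·-1 + 1·1 + 1·0 + 2·0 + 3·0 = 0
  col T3: 1·-1 + 3·0 + 1·0 + 1·-1 + 2·1 + 3·0 = 0
  col T4: 1·0 + 3·-2 + 1·0 + 1·0 + 2·3 + 3·0 = 0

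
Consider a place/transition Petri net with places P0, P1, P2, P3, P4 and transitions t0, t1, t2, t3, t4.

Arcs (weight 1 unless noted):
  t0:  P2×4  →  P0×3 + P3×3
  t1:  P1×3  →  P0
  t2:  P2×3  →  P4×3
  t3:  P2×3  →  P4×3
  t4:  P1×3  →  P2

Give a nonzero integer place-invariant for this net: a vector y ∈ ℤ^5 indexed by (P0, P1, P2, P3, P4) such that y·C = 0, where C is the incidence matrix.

y = (P0:3, P1:1, P2:3, P3:1, P4:3)

Incidence matrix C (rows=places, cols=transitions):
       t0   t1   t2   t3   t4
   P0   3    1    0    0    0
   P1   0   -3    0    0   -3
   P2  -4    0   -3   -3    1
   P3   3    0    0    0    0
   P4   0    0    3    3    0

Candidate y = [3, 1, 3, 1, 3]; check y·C column-wise:
  col t0: 3·3 + 1·0 + 3·-4 + 1·3 + 3·0 = 0
  col t1: 3·1 + 1·-3 + 3·0 + 1·0 + 3·0 = 0
  col t2: 3·0 + 1·0 + 3·-3 + 1·0 + 3·3 = 0
  col t3: 3·0 + 1·0 + 3·-3 + 1·0 + 3·3 = 0
  col t4: 3·0 + 1·-3 + 3·1 + 1·0 + 3·0 = 0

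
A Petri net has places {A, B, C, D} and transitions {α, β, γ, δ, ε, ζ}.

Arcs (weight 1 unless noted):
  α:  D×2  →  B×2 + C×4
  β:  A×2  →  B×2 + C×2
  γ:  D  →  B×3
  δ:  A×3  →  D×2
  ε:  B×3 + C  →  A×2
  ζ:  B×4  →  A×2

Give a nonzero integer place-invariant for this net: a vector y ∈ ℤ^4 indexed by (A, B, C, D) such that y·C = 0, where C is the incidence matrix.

y = (A:2, B:1, C:1, D:3)

Incidence matrix C (rows=places, cols=transitions):
        α    β    γ    δ    ε    ζ
    A   0   -2    0   -3    2    2
    B   2    2    3    0   -3   -4
    C   4    2    0    0   -1    0
    D  -2    0   -1    2    0    0

Candidate y = [2, 1, 1, 3]; check y·C column-wise:
  col α: 2·0 + 1·2 + 1·4 + 3·-2 = 0
  col β: 2·-2 + 1·2 + 1·2 + 3·0 = 0
  col γ: 2·0 + 1·3 + 1·0 + 3·-1 = 0
  col δ: 2·-3 + 1·0 + 1·0 + 3·2 = 0
  col ε: 2·2 + 1·-3 + 1·-1 + 3·0 = 0
  col ζ: 2·2 + 1·-4 + 1·0 + 3·0 = 0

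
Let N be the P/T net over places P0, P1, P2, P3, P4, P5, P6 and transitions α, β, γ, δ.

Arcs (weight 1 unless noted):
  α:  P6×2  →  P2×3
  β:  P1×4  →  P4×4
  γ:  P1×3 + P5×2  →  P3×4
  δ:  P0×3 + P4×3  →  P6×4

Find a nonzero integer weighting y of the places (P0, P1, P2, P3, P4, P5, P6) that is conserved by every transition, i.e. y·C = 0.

Incidence matrix C (rows=places, cols=transitions):
        α    β    γ    δ
   P0   0    0    0   -3
   P1   0   -4   -3    0
   P2   3    0    0    0
   P3   0    0    4    0
   P4   0    4    0   -3
   P5   0    0   -2    0
   P6  -2    0    0    4

Candidate y = [4, -4, 0, -3, -4, 0, 0]; check y·C column-wise:
  col α: 4·0 + -4·0 + 0·3 + -3·0 + -4·0 + 0·-2 = 0
  col β: 4·0 + -4·-4 + -3·0 + -4·4 = 0
  col γ: 4·0 + -4·-3 + -3·4 + -4·0 + 0·-2 = 0
  col δ: 4·-3 + -4·0 + -3·0 + -4·-3 + 0·4 = 0

y = (P0:4, P1:-4, P2:0, P3:-3, P4:-4, P5:0, P6:0)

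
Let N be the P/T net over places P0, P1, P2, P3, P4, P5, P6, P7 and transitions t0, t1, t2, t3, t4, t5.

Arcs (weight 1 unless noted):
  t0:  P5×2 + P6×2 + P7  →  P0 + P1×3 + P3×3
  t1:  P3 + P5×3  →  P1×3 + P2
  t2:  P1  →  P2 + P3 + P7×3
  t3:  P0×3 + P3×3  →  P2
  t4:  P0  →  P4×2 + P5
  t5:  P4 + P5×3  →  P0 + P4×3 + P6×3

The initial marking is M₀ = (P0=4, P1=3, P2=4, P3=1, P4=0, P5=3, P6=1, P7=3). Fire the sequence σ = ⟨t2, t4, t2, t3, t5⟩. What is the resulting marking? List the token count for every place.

step 1: fire t2:  (P0=4, P1=3, P2=4, P3=1, P4=0, P5=3, P6=1, P7=3) → (P0=4, P1=2, P2=5, P3=2, P4=0, P5=3, P6=1, P7=6)
step 2: fire t4:  (P0=4, P1=2, P2=5, P3=2, P4=0, P5=3, P6=1, P7=6) → (P0=3, P1=2, P2=5, P3=2, P4=2, P5=4, P6=1, P7=6)
step 3: fire t2:  (P0=3, P1=2, P2=5, P3=2, P4=2, P5=4, P6=1, P7=6) → (P0=3, P1=1, P2=6, P3=3, P4=2, P5=4, P6=1, P7=9)
step 4: fire t3:  (P0=3, P1=1, P2=6, P3=3, P4=2, P5=4, P6=1, P7=9) → (P0=0, P1=1, P2=7, P3=0, P4=2, P5=4, P6=1, P7=9)
step 5: fire t5:  (P0=0, P1=1, P2=7, P3=0, P4=2, P5=4, P6=1, P7=9) → (P0=1, P1=1, P2=7, P3=0, P4=4, P5=1, P6=4, P7=9)

(P0=1, P1=1, P2=7, P3=0, P4=4, P5=1, P6=4, P7=9)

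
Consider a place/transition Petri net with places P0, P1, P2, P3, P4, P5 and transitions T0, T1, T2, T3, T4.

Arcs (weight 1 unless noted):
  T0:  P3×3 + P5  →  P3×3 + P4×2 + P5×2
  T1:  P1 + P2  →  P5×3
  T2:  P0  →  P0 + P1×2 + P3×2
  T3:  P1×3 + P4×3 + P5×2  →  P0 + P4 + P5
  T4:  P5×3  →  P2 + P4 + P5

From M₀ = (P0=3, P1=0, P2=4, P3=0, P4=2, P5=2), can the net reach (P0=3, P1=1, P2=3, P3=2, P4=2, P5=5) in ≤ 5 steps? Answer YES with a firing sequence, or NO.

step 1: fire T2:  (P0=3, P1=0, P2=4, P3=0, P4=2, P5=2) → (P0=3, P1=2, P2=4, P3=2, P4=2, P5=2)
step 2: fire T1:  (P0=3, P1=2, P2=4, P3=2, P4=2, P5=2) → (P0=3, P1=1, P2=3, P3=2, P4=2, P5=5)

YES — reachable via ⟨T2, T1⟩ (2 firings)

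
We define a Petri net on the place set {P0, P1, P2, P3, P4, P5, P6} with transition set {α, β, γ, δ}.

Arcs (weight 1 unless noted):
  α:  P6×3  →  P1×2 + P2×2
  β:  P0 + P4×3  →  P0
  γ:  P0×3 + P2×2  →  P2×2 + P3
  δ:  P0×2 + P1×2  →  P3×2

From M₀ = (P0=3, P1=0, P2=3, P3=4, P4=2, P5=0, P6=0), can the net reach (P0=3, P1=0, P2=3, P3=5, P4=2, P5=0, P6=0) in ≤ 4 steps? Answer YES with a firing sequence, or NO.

NO — not reachable within 4 firings

depth 0: 1 marking
depth 1: 2 markings reached so far
depth 2: 2 markings reached so far
(frontier empty at depth 2; search complete)
target is not among the 2 markings reachable within 4 steps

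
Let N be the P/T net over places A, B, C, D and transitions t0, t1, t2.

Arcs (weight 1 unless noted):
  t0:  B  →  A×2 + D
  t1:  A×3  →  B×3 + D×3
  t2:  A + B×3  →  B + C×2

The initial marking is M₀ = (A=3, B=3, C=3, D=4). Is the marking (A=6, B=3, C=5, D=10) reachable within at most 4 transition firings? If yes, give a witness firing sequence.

depth 0: 1 marking
depth 1: 4 markings reached so far
depth 2: 7 markings reached so far
depth 3: 10 markings reached so far
depth 4: 14 markings reached so far
target is not among the 14 markings reachable within 4 steps

NO — not reachable within 4 firings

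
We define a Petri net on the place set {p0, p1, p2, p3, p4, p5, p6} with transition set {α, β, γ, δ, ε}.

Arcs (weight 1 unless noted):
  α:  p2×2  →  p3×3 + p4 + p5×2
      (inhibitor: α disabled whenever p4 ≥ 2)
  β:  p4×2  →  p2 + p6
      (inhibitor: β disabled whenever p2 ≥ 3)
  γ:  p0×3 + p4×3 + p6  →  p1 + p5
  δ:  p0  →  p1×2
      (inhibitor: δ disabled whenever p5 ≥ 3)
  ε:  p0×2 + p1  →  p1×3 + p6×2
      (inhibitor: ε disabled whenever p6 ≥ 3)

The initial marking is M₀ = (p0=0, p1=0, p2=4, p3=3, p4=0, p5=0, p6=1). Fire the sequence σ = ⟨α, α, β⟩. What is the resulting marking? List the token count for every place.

step 1: fire α:  (p0=0, p1=0, p2=4, p3=3, p4=0, p5=0, p6=1) → (p0=0, p1=0, p2=2, p3=6, p4=1, p5=2, p6=1)
step 2: fire α:  (p0=0, p1=0, p2=2, p3=6, p4=1, p5=2, p6=1) → (p0=0, p1=0, p2=0, p3=9, p4=2, p5=4, p6=1)
step 3: fire β:  (p0=0, p1=0, p2=0, p3=9, p4=2, p5=4, p6=1) → (p0=0, p1=0, p2=1, p3=9, p4=0, p5=4, p6=2)

(p0=0, p1=0, p2=1, p3=9, p4=0, p5=4, p6=2)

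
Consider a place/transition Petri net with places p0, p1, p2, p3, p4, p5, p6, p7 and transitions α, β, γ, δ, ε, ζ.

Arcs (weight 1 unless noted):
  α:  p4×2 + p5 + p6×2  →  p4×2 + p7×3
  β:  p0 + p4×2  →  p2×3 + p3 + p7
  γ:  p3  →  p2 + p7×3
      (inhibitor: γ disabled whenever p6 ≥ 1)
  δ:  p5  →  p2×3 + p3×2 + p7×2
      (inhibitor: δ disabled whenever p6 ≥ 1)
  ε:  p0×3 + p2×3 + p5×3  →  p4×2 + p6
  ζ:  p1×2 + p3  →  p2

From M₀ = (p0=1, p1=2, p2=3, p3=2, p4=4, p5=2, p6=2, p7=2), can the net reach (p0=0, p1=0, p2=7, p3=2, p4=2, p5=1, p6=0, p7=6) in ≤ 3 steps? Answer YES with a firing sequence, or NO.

YES — reachable via ⟨α, β, ζ⟩ (3 firings)

step 1: fire α:  (p0=1, p1=2, p2=3, p3=2, p4=4, p5=2, p6=2, p7=2) → (p0=1, p1=2, p2=3, p3=2, p4=4, p5=1, p6=0, p7=5)
step 2: fire β:  (p0=1, p1=2, p2=3, p3=2, p4=4, p5=1, p6=0, p7=5) → (p0=0, p1=2, p2=6, p3=3, p4=2, p5=1, p6=0, p7=6)
step 3: fire ζ:  (p0=0, p1=2, p2=6, p3=3, p4=2, p5=1, p6=0, p7=6) → (p0=0, p1=0, p2=7, p3=2, p4=2, p5=1, p6=0, p7=6)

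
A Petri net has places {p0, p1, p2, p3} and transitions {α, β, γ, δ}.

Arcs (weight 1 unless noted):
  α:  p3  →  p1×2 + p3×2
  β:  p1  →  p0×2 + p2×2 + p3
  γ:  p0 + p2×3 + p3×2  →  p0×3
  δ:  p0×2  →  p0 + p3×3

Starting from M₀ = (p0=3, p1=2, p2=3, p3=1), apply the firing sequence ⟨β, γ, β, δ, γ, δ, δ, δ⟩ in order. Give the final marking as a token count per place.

step 1: fire β:  (p0=3, p1=2, p2=3, p3=1) → (p0=5, p1=1, p2=5, p3=2)
step 2: fire γ:  (p0=5, p1=1, p2=5, p3=2) → (p0=7, p1=1, p2=2, p3=0)
step 3: fire β:  (p0=7, p1=1, p2=2, p3=0) → (p0=9, p1=0, p2=4, p3=1)
step 4: fire δ:  (p0=9, p1=0, p2=4, p3=1) → (p0=8, p1=0, p2=4, p3=4)
step 5: fire γ:  (p0=8, p1=0, p2=4, p3=4) → (p0=10, p1=0, p2=1, p3=2)
step 6: fire δ:  (p0=10, p1=0, p2=1, p3=2) → (p0=9, p1=0, p2=1, p3=5)
step 7: fire δ:  (p0=9, p1=0, p2=1, p3=5) → (p0=8, p1=0, p2=1, p3=8)
step 8: fire δ:  (p0=8, p1=0, p2=1, p3=8) → (p0=7, p1=0, p2=1, p3=11)

(p0=7, p1=0, p2=1, p3=11)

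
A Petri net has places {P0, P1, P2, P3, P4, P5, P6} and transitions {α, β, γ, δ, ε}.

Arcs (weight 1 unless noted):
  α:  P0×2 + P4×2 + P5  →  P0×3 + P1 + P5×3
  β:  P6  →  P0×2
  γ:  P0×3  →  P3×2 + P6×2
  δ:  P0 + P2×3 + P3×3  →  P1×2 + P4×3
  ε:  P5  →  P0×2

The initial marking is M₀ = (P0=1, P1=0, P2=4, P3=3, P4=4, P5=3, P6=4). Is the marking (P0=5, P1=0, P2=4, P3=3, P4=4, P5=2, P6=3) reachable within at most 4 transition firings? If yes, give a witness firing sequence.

YES — reachable via ⟨β, ε⟩ (2 firings)

step 1: fire β:  (P0=1, P1=0, P2=4, P3=3, P4=4, P5=3, P6=4) → (P0=3, P1=0, P2=4, P3=3, P4=4, P5=3, P6=3)
step 2: fire ε:  (P0=3, P1=0, P2=4, P3=3, P4=4, P5=3, P6=3) → (P0=5, P1=0, P2=4, P3=3, P4=4, P5=2, P6=3)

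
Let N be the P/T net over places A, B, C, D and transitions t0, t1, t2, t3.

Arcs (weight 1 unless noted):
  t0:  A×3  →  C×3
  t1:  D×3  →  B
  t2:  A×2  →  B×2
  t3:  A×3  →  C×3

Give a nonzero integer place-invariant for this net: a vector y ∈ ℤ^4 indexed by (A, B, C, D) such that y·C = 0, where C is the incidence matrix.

Incidence matrix C (rows=places, cols=transitions):
       t0   t1   t2   t3
    A  -3    0   -2   -3
    B   0    1    2    0
    C   3    0    0    3
    D   0   -3    0    0

Candidate y = [3, 3, 3, 1]; check y·C column-wise:
  col t0: 3·-3 + 3·0 + 3·3 + 1·0 = 0
  col t1: 3·0 + 3·1 + 3·0 + 1·-3 = 0
  col t2: 3·-2 + 3·2 + 3·0 + 1·0 = 0
  col t3: 3·-3 + 3·0 + 3·3 + 1·0 = 0

y = (A:3, B:3, C:3, D:1)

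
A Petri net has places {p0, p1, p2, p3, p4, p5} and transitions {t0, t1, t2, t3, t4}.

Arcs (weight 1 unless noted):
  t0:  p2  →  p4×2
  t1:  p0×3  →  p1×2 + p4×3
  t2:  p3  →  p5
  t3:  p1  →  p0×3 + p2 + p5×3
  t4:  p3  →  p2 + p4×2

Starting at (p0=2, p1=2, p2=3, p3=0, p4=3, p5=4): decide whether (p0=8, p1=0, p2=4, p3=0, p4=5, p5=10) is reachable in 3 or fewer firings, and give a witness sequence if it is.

step 1: fire t0:  (p0=2, p1=2, p2=3, p3=0, p4=3, p5=4) → (p0=2, p1=2, p2=2, p3=0, p4=5, p5=4)
step 2: fire t3:  (p0=2, p1=2, p2=2, p3=0, p4=5, p5=4) → (p0=5, p1=1, p2=3, p3=0, p4=5, p5=7)
step 3: fire t3:  (p0=5, p1=1, p2=3, p3=0, p4=5, p5=7) → (p0=8, p1=0, p2=4, p3=0, p4=5, p5=10)

YES — reachable via ⟨t0, t3, t3⟩ (3 firings)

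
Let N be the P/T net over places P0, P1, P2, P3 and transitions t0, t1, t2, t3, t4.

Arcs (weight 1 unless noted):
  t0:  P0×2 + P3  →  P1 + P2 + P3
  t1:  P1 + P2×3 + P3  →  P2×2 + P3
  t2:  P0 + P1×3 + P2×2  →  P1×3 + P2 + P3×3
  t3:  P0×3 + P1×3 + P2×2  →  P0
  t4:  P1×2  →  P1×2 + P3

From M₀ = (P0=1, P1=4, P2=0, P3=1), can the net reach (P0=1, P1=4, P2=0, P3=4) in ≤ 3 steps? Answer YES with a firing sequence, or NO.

YES — reachable via ⟨t4, t4, t4⟩ (3 firings)

step 1: fire t4:  (P0=1, P1=4, P2=0, P3=1) → (P0=1, P1=4, P2=0, P3=2)
step 2: fire t4:  (P0=1, P1=4, P2=0, P3=2) → (P0=1, P1=4, P2=0, P3=3)
step 3: fire t4:  (P0=1, P1=4, P2=0, P3=3) → (P0=1, P1=4, P2=0, P3=4)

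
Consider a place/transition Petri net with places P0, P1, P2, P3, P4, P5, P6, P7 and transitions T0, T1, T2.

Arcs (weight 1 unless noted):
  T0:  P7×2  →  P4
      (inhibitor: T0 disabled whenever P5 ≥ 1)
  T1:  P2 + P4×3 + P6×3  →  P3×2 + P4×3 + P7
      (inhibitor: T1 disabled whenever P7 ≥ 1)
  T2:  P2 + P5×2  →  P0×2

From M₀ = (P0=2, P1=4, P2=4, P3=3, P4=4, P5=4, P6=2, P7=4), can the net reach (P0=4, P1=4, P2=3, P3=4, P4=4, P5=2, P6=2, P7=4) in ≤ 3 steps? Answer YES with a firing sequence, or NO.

NO — not reachable within 3 firings

depth 0: 1 marking
depth 1: 2 markings reached so far
depth 2: 3 markings reached so far
depth 3: 4 markings reached so far
target is not among the 4 markings reachable within 3 steps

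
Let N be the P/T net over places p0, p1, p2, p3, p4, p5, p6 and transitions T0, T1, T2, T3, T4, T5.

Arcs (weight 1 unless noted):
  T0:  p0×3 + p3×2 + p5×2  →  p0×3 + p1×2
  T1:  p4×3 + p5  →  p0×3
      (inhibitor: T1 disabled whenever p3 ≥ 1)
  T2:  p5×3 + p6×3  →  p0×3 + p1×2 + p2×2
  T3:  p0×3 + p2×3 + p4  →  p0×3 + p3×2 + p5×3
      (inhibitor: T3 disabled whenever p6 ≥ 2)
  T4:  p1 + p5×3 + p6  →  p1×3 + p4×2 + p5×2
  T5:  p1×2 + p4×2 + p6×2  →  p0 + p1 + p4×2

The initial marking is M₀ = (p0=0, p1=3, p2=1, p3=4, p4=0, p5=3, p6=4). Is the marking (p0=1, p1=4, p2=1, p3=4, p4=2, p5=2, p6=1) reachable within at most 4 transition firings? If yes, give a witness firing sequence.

YES — reachable via ⟨T4, T5⟩ (2 firings)

step 1: fire T4:  (p0=0, p1=3, p2=1, p3=4, p4=0, p5=3, p6=4) → (p0=0, p1=5, p2=1, p3=4, p4=2, p5=2, p6=3)
step 2: fire T5:  (p0=0, p1=5, p2=1, p3=4, p4=2, p5=2, p6=3) → (p0=1, p1=4, p2=1, p3=4, p4=2, p5=2, p6=1)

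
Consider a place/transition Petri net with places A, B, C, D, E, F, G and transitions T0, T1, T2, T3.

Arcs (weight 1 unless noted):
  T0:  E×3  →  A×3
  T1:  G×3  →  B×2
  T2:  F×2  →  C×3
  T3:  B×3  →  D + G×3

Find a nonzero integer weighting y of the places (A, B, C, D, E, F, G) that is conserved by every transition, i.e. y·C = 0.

y = (A:1, B:0, C:0, D:0, E:1, F:0, G:0)

Incidence matrix C (rows=places, cols=transitions):
       T0   T1   T2   T3
    A   3    0    0    0
    B   0    2    0   -3
    C   0    0    3    0
    D   0    0    0    1
    E  -3    0    0    0
    F   0    0   -2    0
    G   0   -3    0    3

Candidate y = [1, 0, 0, 0, 1, 0, 0]; check y·C column-wise:
  col T0: 1·3 + 1·-3 = 0
  col T1: 1·0 + 0·2 + 1·0 + 0·-3 = 0
  col T2: 1·0 + 0·3 + 1·0 + 0·-2 = 0
  col T3: 1·0 + 0·-3 + 0·1 + 1·0 + 0·3 = 0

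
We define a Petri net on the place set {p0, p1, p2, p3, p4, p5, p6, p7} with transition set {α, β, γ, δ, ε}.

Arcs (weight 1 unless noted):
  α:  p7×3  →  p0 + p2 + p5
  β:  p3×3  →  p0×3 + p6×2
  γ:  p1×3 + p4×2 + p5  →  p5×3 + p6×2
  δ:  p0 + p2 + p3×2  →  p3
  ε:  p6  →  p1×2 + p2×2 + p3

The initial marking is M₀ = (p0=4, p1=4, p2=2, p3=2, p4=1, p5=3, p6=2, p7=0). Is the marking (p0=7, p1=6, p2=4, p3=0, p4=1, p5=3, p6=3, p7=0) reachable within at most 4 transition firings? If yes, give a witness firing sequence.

YES — reachable via ⟨ε, β⟩ (2 firings)

step 1: fire ε:  (p0=4, p1=4, p2=2, p3=2, p4=1, p5=3, p6=2, p7=0) → (p0=4, p1=6, p2=4, p3=3, p4=1, p5=3, p6=1, p7=0)
step 2: fire β:  (p0=4, p1=6, p2=4, p3=3, p4=1, p5=3, p6=1, p7=0) → (p0=7, p1=6, p2=4, p3=0, p4=1, p5=3, p6=3, p7=0)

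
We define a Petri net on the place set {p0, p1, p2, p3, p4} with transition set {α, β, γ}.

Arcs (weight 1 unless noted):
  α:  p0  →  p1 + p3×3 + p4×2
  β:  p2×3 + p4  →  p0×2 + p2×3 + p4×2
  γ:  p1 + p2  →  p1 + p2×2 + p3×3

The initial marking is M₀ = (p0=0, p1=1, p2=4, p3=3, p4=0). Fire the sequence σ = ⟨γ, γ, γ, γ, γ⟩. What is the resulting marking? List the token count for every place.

step 1: fire γ:  (p0=0, p1=1, p2=4, p3=3, p4=0) → (p0=0, p1=1, p2=5, p3=6, p4=0)
step 2: fire γ:  (p0=0, p1=1, p2=5, p3=6, p4=0) → (p0=0, p1=1, p2=6, p3=9, p4=0)
step 3: fire γ:  (p0=0, p1=1, p2=6, p3=9, p4=0) → (p0=0, p1=1, p2=7, p3=12, p4=0)
step 4: fire γ:  (p0=0, p1=1, p2=7, p3=12, p4=0) → (p0=0, p1=1, p2=8, p3=15, p4=0)
step 5: fire γ:  (p0=0, p1=1, p2=8, p3=15, p4=0) → (p0=0, p1=1, p2=9, p3=18, p4=0)

(p0=0, p1=1, p2=9, p3=18, p4=0)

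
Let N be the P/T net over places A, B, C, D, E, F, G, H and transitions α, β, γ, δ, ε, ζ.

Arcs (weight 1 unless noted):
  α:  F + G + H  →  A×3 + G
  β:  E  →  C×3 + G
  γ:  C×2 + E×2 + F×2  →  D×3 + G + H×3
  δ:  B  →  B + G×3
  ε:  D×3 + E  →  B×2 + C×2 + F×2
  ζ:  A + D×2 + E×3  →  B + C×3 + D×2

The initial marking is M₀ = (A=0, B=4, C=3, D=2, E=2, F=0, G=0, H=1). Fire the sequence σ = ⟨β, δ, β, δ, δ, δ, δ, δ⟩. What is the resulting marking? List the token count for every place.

(A=0, B=4, C=9, D=2, E=0, F=0, G=20, H=1)

step 1: fire β:  (A=0, B=4, C=3, D=2, E=2, F=0, G=0, H=1) → (A=0, B=4, C=6, D=2, E=1, F=0, G=1, H=1)
step 2: fire δ:  (A=0, B=4, C=6, D=2, E=1, F=0, G=1, H=1) → (A=0, B=4, C=6, D=2, E=1, F=0, G=4, H=1)
step 3: fire β:  (A=0, B=4, C=6, D=2, E=1, F=0, G=4, H=1) → (A=0, B=4, C=9, D=2, E=0, F=0, G=5, H=1)
step 4: fire δ:  (A=0, B=4, C=9, D=2, E=0, F=0, G=5, H=1) → (A=0, B=4, C=9, D=2, E=0, F=0, G=8, H=1)
step 5: fire δ:  (A=0, B=4, C=9, D=2, E=0, F=0, G=8, H=1) → (A=0, B=4, C=9, D=2, E=0, F=0, G=11, H=1)
step 6: fire δ:  (A=0, B=4, C=9, D=2, E=0, F=0, G=11, H=1) → (A=0, B=4, C=9, D=2, E=0, F=0, G=14, H=1)
step 7: fire δ:  (A=0, B=4, C=9, D=2, E=0, F=0, G=14, H=1) → (A=0, B=4, C=9, D=2, E=0, F=0, G=17, H=1)
step 8: fire δ:  (A=0, B=4, C=9, D=2, E=0, F=0, G=17, H=1) → (A=0, B=4, C=9, D=2, E=0, F=0, G=20, H=1)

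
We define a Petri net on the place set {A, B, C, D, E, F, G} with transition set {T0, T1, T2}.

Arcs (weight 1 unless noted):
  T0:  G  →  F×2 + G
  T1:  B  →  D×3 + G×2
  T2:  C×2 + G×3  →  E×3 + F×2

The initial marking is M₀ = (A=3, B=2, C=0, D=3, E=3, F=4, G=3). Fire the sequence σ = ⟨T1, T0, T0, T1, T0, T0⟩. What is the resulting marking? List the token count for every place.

(A=3, B=0, C=0, D=9, E=3, F=12, G=7)

step 1: fire T1:  (A=3, B=2, C=0, D=3, E=3, F=4, G=3) → (A=3, B=1, C=0, D=6, E=3, F=4, G=5)
step 2: fire T0:  (A=3, B=1, C=0, D=6, E=3, F=4, G=5) → (A=3, B=1, C=0, D=6, E=3, F=6, G=5)
step 3: fire T0:  (A=3, B=1, C=0, D=6, E=3, F=6, G=5) → (A=3, B=1, C=0, D=6, E=3, F=8, G=5)
step 4: fire T1:  (A=3, B=1, C=0, D=6, E=3, F=8, G=5) → (A=3, B=0, C=0, D=9, E=3, F=8, G=7)
step 5: fire T0:  (A=3, B=0, C=0, D=9, E=3, F=8, G=7) → (A=3, B=0, C=0, D=9, E=3, F=10, G=7)
step 6: fire T0:  (A=3, B=0, C=0, D=9, E=3, F=10, G=7) → (A=3, B=0, C=0, D=9, E=3, F=12, G=7)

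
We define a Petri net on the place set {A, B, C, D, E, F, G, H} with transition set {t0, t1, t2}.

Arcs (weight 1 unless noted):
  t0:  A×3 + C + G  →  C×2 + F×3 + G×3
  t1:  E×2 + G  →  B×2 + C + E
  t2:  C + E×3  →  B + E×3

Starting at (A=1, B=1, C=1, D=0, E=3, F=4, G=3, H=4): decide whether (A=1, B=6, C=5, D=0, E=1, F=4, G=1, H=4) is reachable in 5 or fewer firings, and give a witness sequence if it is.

depth 0: 1 marking
depth 1: 3 markings reached so far
depth 2: 5 markings reached so far
depth 3: 6 markings reached so far
depth 4: 6 markings reached so far
(frontier empty at depth 4; search complete)
target is not among the 6 markings reachable within 5 steps

NO — not reachable within 5 firings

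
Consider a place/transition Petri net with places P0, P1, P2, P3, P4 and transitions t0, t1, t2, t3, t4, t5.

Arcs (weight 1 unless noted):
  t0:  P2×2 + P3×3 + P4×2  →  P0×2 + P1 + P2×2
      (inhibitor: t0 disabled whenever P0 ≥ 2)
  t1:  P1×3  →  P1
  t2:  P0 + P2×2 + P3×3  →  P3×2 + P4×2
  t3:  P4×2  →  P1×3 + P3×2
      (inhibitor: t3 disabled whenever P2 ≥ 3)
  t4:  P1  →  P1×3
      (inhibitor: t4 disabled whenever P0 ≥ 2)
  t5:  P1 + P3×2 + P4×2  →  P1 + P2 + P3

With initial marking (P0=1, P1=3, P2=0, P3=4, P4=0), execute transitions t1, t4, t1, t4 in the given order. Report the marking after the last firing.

step 1: fire t1:  (P0=1, P1=3, P2=0, P3=4, P4=0) → (P0=1, P1=1, P2=0, P3=4, P4=0)
step 2: fire t4:  (P0=1, P1=1, P2=0, P3=4, P4=0) → (P0=1, P1=3, P2=0, P3=4, P4=0)
step 3: fire t1:  (P0=1, P1=3, P2=0, P3=4, P4=0) → (P0=1, P1=1, P2=0, P3=4, P4=0)
step 4: fire t4:  (P0=1, P1=1, P2=0, P3=4, P4=0) → (P0=1, P1=3, P2=0, P3=4, P4=0)

(P0=1, P1=3, P2=0, P3=4, P4=0)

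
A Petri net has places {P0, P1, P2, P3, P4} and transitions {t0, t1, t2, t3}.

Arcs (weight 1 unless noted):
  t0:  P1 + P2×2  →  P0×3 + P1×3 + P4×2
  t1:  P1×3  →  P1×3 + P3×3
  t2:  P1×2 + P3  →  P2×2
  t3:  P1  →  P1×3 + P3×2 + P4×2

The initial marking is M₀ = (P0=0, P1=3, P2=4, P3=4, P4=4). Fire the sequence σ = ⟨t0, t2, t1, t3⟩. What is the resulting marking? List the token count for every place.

(P0=3, P1=5, P2=4, P3=8, P4=8)

step 1: fire t0:  (P0=0, P1=3, P2=4, P3=4, P4=4) → (P0=3, P1=5, P2=2, P3=4, P4=6)
step 2: fire t2:  (P0=3, P1=5, P2=2, P3=4, P4=6) → (P0=3, P1=3, P2=4, P3=3, P4=6)
step 3: fire t1:  (P0=3, P1=3, P2=4, P3=3, P4=6) → (P0=3, P1=3, P2=4, P3=6, P4=6)
step 4: fire t3:  (P0=3, P1=3, P2=4, P3=6, P4=6) → (P0=3, P1=5, P2=4, P3=8, P4=8)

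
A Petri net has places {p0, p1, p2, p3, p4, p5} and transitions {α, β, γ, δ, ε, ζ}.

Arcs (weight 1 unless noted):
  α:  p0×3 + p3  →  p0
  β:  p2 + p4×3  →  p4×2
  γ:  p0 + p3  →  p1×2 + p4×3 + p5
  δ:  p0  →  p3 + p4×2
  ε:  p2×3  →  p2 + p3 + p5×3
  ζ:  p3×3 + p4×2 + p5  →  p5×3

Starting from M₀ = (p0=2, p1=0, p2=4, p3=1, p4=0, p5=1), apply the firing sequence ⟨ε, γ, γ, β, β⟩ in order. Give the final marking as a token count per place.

step 1: fire ε:  (p0=2, p1=0, p2=4, p3=1, p4=0, p5=1) → (p0=2, p1=0, p2=2, p3=2, p4=0, p5=4)
step 2: fire γ:  (p0=2, p1=0, p2=2, p3=2, p4=0, p5=4) → (p0=1, p1=2, p2=2, p3=1, p4=3, p5=5)
step 3: fire γ:  (p0=1, p1=2, p2=2, p3=1, p4=3, p5=5) → (p0=0, p1=4, p2=2, p3=0, p4=6, p5=6)
step 4: fire β:  (p0=0, p1=4, p2=2, p3=0, p4=6, p5=6) → (p0=0, p1=4, p2=1, p3=0, p4=5, p5=6)
step 5: fire β:  (p0=0, p1=4, p2=1, p3=0, p4=5, p5=6) → (p0=0, p1=4, p2=0, p3=0, p4=4, p5=6)

(p0=0, p1=4, p2=0, p3=0, p4=4, p5=6)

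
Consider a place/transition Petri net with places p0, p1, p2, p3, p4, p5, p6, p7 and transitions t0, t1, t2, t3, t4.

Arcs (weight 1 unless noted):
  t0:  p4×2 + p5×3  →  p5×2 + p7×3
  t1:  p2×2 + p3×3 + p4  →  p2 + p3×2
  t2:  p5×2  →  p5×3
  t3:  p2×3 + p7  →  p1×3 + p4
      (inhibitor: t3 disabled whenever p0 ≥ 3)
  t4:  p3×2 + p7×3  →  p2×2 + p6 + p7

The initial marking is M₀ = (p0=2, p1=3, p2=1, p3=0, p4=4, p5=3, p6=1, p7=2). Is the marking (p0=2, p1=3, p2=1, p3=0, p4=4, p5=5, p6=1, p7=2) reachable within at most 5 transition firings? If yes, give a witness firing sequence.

step 1: fire t2:  (p0=2, p1=3, p2=1, p3=0, p4=4, p5=3, p6=1, p7=2) → (p0=2, p1=3, p2=1, p3=0, p4=4, p5=4, p6=1, p7=2)
step 2: fire t2:  (p0=2, p1=3, p2=1, p3=0, p4=4, p5=4, p6=1, p7=2) → (p0=2, p1=3, p2=1, p3=0, p4=4, p5=5, p6=1, p7=2)

YES — reachable via ⟨t2, t2⟩ (2 firings)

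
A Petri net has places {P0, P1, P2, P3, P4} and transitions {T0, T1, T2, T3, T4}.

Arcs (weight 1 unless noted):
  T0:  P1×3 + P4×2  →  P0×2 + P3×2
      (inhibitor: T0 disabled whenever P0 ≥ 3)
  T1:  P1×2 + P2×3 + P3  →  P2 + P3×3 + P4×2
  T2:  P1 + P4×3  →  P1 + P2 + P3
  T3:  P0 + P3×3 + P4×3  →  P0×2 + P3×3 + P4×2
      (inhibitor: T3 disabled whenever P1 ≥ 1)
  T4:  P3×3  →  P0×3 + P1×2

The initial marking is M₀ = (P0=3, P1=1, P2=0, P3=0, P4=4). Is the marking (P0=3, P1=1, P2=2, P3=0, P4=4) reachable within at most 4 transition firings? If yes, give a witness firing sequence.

depth 0: 1 marking
depth 1: 2 markings reached so far
depth 2: 2 markings reached so far
(frontier empty at depth 2; search complete)
target is not among the 2 markings reachable within 4 steps

NO — not reachable within 4 firings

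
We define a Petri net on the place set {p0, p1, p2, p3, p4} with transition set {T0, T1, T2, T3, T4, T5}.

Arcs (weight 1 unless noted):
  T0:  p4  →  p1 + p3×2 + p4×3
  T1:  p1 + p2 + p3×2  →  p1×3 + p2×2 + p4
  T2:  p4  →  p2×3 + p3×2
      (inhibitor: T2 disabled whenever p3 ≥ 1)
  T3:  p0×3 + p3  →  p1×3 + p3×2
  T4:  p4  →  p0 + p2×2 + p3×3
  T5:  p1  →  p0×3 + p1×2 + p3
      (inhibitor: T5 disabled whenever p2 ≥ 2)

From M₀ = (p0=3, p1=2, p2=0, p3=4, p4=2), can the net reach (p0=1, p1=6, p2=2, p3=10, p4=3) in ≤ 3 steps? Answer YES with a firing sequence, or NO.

YES — reachable via ⟨T0, T3, T4⟩ (3 firings)

step 1: fire T0:  (p0=3, p1=2, p2=0, p3=4, p4=2) → (p0=3, p1=3, p2=0, p3=6, p4=4)
step 2: fire T3:  (p0=3, p1=3, p2=0, p3=6, p4=4) → (p0=0, p1=6, p2=0, p3=7, p4=4)
step 3: fire T4:  (p0=0, p1=6, p2=0, p3=7, p4=4) → (p0=1, p1=6, p2=2, p3=10, p4=3)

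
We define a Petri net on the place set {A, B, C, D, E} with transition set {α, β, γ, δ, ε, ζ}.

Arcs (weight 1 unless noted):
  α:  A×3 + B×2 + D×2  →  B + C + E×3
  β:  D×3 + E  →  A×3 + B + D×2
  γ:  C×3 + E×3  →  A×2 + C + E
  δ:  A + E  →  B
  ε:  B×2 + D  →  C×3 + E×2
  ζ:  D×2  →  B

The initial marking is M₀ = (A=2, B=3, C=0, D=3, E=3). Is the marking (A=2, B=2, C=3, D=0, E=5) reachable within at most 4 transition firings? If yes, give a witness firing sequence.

step 1: fire ε:  (A=2, B=3, C=0, D=3, E=3) → (A=2, B=1, C=3, D=2, E=5)
step 2: fire ζ:  (A=2, B=1, C=3, D=2, E=5) → (A=2, B=2, C=3, D=0, E=5)

YES — reachable via ⟨ε, ζ⟩ (2 firings)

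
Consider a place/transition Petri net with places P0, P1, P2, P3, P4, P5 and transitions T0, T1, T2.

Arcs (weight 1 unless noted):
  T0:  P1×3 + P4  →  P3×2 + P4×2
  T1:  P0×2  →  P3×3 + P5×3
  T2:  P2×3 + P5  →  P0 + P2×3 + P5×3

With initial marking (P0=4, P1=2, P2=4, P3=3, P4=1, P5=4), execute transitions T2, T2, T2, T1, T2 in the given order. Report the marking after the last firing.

step 1: fire T2:  (P0=4, P1=2, P2=4, P3=3, P4=1, P5=4) → (P0=5, P1=2, P2=4, P3=3, P4=1, P5=6)
step 2: fire T2:  (P0=5, P1=2, P2=4, P3=3, P4=1, P5=6) → (P0=6, P1=2, P2=4, P3=3, P4=1, P5=8)
step 3: fire T2:  (P0=6, P1=2, P2=4, P3=3, P4=1, P5=8) → (P0=7, P1=2, P2=4, P3=3, P4=1, P5=10)
step 4: fire T1:  (P0=7, P1=2, P2=4, P3=3, P4=1, P5=10) → (P0=5, P1=2, P2=4, P3=6, P4=1, P5=13)
step 5: fire T2:  (P0=5, P1=2, P2=4, P3=6, P4=1, P5=13) → (P0=6, P1=2, P2=4, P3=6, P4=1, P5=15)

(P0=6, P1=2, P2=4, P3=6, P4=1, P5=15)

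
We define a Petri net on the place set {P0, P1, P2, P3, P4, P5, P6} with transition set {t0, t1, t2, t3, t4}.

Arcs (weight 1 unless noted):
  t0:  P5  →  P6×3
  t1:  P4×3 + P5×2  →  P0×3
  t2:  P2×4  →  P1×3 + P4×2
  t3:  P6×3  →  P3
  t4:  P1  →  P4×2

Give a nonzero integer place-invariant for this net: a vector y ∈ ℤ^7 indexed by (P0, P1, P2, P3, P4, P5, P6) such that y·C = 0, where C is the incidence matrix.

Incidence matrix C (rows=places, cols=transitions):
       t0   t1   t2   t3   t4
   P0   0    3    0    0    0
   P1   0    0    3    0   -1
   P2   0    0   -4    0    0
   P3   0    0    0    1    0
   P4   0   -3    2    0    2
   P5  -1   -2    0    0    0
   P6   3    0    0   -3    0

Candidate y = [1, 2, 2, 0, 1, 0, 0]; check y·C column-wise:
  col t0: 1·0 + 2·0 + 2·0 + 1·0 + 0·-1 + 0·3 = 0
  col t1: 1·3 + 2·0 + 2·0 + 1·-3 + 0·-2 = 0
  col t2: 1·0 + 2·3 + 2·-4 + 1·2 = 0
  col t3: 1·0 + 2·0 + 2·0 + 0·1 + 1·0 + 0·-3 = 0
  col t4: 1·0 + 2·-1 + 2·0 + 1·2 = 0

y = (P0:1, P1:2, P2:2, P3:0, P4:1, P5:0, P6:0)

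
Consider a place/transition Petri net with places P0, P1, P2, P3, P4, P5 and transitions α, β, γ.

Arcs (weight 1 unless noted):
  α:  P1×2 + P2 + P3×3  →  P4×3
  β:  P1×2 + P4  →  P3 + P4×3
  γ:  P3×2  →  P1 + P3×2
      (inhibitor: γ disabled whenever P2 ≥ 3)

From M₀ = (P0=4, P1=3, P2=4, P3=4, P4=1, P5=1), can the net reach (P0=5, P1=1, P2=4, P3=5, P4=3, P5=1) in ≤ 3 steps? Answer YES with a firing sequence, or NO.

depth 0: 1 marking
depth 1: 3 markings reached so far
depth 2: 3 markings reached so far
(frontier empty at depth 2; search complete)
target is not among the 3 markings reachable within 3 steps

NO — not reachable within 3 firings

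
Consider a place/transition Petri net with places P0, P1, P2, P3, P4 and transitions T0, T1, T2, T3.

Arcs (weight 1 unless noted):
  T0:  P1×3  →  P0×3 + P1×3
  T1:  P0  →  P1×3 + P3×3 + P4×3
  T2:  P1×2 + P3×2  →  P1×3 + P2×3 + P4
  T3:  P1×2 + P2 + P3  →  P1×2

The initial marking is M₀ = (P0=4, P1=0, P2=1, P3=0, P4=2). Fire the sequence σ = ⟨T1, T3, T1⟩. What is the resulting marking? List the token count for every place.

(P0=2, P1=6, P2=0, P3=5, P4=8)

step 1: fire T1:  (P0=4, P1=0, P2=1, P3=0, P4=2) → (P0=3, P1=3, P2=1, P3=3, P4=5)
step 2: fire T3:  (P0=3, P1=3, P2=1, P3=3, P4=5) → (P0=3, P1=3, P2=0, P3=2, P4=5)
step 3: fire T1:  (P0=3, P1=3, P2=0, P3=2, P4=5) → (P0=2, P1=6, P2=0, P3=5, P4=8)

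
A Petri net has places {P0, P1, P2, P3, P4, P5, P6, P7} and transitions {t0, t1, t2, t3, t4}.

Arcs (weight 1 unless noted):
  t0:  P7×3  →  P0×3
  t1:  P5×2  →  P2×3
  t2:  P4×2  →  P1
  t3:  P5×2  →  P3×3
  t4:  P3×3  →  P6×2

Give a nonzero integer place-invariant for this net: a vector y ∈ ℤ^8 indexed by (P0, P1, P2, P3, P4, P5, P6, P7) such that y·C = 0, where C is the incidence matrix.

Incidence matrix C (rows=places, cols=transitions):
       t0   t1   t2   t3   t4
   P0   3    0    0    0    0
   P1   0    0    1    0    0
   P2   0    3    0    0    0
   P3   0    0    0    3   -3
   P4   0    0   -2    0    0
   P5   0   -2    0   -2    0
   P6   0    0    0    0    2
   P7  -3    0    0    0    0

Candidate y = [0, 2, 0, 0, 1, 0, 0, 0]; check y·C column-wise:
  col t0: 0·3 + 2·0 + 1·0 + 0·-3 = 0
  col t1: 2·0 + 0·3 + 1·0 + 0·-2 = 0
  col t2: 2·1 + 1·-2 = 0
  col t3: 2·0 + 0·3 + 1·0 + 0·-2 = 0
  col t4: 2·0 + 0·-3 + 1·0 + 0·2 = 0

y = (P0:0, P1:2, P2:0, P3:0, P4:1, P5:0, P6:0, P7:0)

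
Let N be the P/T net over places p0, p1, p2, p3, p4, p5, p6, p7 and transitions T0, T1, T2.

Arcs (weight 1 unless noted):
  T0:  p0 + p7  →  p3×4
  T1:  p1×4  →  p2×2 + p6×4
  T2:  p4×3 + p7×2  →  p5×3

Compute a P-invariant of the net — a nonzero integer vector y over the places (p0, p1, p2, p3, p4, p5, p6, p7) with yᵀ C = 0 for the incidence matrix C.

y = (p0:0, p1:1, p2:2, p3:0, p4:0, p5:0, p6:0, p7:0)

Incidence matrix C (rows=places, cols=transitions):
       T0   T1   T2
   p0  -1    0    0
   p1   0   -4    0
   p2   0    2    0
   p3   4    0    0
   p4   0    0   -3
   p5   0    0    3
   p6   0    4    0
   p7  -1    0   -2

Candidate y = [0, 1, 2, 0, 0, 0, 0, 0]; check y·C column-wise:
  col T0: 0·-1 + 1·0 + 2·0 + 0·4 + 0·-1 = 0
  col T1: 1·-4 + 2·2 + 0·4 = 0
  col T2: 1·0 + 2·0 + 0·-3 + 0·3 + 0·-2 = 0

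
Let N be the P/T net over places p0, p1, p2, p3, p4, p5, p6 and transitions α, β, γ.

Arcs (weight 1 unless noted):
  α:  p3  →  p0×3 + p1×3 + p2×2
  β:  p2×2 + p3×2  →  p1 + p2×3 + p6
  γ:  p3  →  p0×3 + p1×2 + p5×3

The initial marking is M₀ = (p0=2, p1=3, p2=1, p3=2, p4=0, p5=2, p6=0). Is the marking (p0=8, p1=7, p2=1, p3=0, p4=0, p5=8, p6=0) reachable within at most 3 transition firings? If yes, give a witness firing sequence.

step 1: fire γ:  (p0=2, p1=3, p2=1, p3=2, p4=0, p5=2, p6=0) → (p0=5, p1=5, p2=1, p3=1, p4=0, p5=5, p6=0)
step 2: fire γ:  (p0=5, p1=5, p2=1, p3=1, p4=0, p5=5, p6=0) → (p0=8, p1=7, p2=1, p3=0, p4=0, p5=8, p6=0)

YES — reachable via ⟨γ, γ⟩ (2 firings)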